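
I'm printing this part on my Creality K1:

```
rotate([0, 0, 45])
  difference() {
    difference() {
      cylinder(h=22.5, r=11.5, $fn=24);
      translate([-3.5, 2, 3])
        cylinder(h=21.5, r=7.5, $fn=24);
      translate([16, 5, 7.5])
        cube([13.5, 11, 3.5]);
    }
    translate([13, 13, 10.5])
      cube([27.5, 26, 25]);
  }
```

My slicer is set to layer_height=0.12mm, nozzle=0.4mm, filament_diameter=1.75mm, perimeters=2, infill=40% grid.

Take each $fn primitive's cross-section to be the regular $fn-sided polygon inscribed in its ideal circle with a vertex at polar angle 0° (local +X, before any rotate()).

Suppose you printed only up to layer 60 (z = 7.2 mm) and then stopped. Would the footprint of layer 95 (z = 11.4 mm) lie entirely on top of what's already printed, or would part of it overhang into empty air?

Compare the two slices. At z = 7.2: the r=11.5 cylinder gives a regular 24-gon of circumradius 11.5 (constant along its height) (area = (24/2)·11.500²·sin(360°/24) = 410.75 mm²); the r=7.5 cylinder at (-3.5, 2) contributes a regular 24-gon of circumradius 7.5 (area = (24/2)·7.500²·sin(360°/24) = 174.70 mm²); the cube at (16, 5) is absent (z outside [7.5, 11]); Taking the first minus the rest: starting from the r=11.5 cylinder (410.75 mm²), the r=7.5 cylinder at (-3.5, 2) partially overlaps it — only the 174.58 mm² overlap (of its 174.70 mm²) is removed, clipping the outline — area = 236.17 mm²; the cube at (13, 13) is absent (z outside [10.5, 35.5]); After the difference (first − rest): none of the subtracted shapes is present at this height, so that combined region is unchanged — area = 236.17 mm²; (whole slice rotated 45° about Z — lengths, areas and connectivity unchanged). At z = 11.4: the cylinder: section is a regular 24-gon, circumradius r=11.5 (area = (24/2)·11.500²·sin(360°/24) = 410.75 mm²); the r=7.5 cylinder at (-3.5, 2) gives a regular 24-gon of circumradius 7.5 (constant along its height) (area = (24/2)·7.500²·sin(360°/24) = 174.70 mm²); the cube at (16, 5) is absent (z outside [7.5, 11]); After the difference (first − rest): starting from the r=11.5 cylinder (410.75 mm²), the r=7.5 cylinder at (-3.5, 2) partially overlaps it — only the 174.58 mm² overlap (of its 174.70 mm²) is removed, clipping the outline — area = 236.17 mm²; the 27.5×26 cube at (13, 13) contributes its full rectangle (area 715.00 mm²); Subtracting the remaining from the first: starting from that combined region (236.17 mm²), the 27.5×26 cube at (13, 13) misses the remaining region (no effect) — area = 236.17 mm²; (whole slice rotated 45° about Z — lengths, areas and connectivity unchanged). Checking containment: the cross-section at z = 11.4 is a subset of the cross-section at z = 7.2.

entirely on top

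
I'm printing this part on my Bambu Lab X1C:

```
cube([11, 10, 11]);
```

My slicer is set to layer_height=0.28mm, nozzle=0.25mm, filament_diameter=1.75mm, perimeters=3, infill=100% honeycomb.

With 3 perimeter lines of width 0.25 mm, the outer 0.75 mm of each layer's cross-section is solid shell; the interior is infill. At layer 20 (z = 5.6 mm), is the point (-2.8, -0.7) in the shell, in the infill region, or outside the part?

outside

At z = 5.6 mm: the cube is present — its section is the full 11×10 rectangle. Overall, the cross-section is a single solid region. The nearest boundary edge runs (0.00, 0.00)→(11.00, 0.00); distance from the point to it = 2.89 mm. The point is not inside any of the regions above, so it lies outside the cross-section (2.89 mm from the nearest boundary).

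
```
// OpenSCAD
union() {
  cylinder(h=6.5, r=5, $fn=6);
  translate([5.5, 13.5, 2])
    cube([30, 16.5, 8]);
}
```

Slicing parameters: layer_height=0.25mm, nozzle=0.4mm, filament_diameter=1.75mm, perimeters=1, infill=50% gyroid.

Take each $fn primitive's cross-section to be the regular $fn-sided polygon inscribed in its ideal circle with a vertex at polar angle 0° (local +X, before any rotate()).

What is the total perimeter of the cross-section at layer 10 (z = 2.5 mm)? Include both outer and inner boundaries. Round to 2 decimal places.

123.00 mm

At z = 2.5 mm: the r=5 cylinder contributes a regular 6-gon of circumradius 5 (perimeter = 2·6·5.000·sin(180°/6) = 30.00 mm); the 30×16.5 cube at (5.5, 13.5) contributes its full rectangle (perimeter 93.00 mm); Merging all regions: the 2 present regions are separate (no shared area or edge), so areas and boundary lengths simply add and each stays a separate island — boundary = 123.00 mm. Overall, the cross-section has 2 separate islands. Total boundary length (outer) = 123.00 mm.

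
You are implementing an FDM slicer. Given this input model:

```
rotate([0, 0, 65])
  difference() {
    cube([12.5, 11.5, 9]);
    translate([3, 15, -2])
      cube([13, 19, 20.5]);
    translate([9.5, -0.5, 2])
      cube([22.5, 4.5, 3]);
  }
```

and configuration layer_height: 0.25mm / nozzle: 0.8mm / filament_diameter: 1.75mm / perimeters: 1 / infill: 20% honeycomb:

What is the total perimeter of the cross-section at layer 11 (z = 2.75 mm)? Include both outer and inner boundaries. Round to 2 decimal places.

At z = 2.75 mm: the cube (footprint 12.5×11.5) is included at this height (perimeter 48.00 mm); the cube at (3, 15) is present — its section is the full 13×19 rectangle (perimeter 64.00 mm); the cube at (9.5, -0.5) (footprint 22.5×4.5) is included at this height (perimeter 54.00 mm); Subtracting the remaining from the first: starting from the 12.5×11.5 cube, the 13×19 cube at (3, 15) misses the remaining region (no effect); the 22.5×4.5 cube at (9.5, -0.5) partially overlaps it — only the 12.00 mm² overlap (of its 101.25 mm²) is removed, clipping the outline — boundary = 48.00 mm; (whole slice rotated 65° about Z — lengths, areas and connectivity unchanged). Overall, the cross-section is a single solid region. Total boundary length (outer) = 48.00 mm.

48.00 mm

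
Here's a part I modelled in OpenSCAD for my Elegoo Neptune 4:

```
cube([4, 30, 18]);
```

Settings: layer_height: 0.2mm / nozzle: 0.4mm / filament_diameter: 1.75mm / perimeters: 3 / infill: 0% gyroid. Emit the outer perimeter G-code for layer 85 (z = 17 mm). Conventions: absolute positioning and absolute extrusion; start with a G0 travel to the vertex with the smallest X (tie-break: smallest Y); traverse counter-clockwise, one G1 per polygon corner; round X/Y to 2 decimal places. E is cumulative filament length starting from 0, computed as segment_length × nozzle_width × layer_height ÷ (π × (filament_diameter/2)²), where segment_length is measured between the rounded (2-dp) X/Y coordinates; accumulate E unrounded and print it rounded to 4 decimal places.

At z = 17 mm: the cube is present — its section is the full 4×30 rectangle. The outline is a single polygon with 4 vertices. Extrusion per mm of travel: 0.4 × 0.2 / (π × 0.875²) = 0.033260. Accumulating E over each segment gives final E = 2.2617.

G0 X0.00 Y0.00 Z17.00
G1 X4.00 Y0.00 E0.1330
G1 X4.00 Y30.00 E1.1308
G1 X0.00 Y30.00 E1.2639
G1 X0.00 Y0.00 E2.2617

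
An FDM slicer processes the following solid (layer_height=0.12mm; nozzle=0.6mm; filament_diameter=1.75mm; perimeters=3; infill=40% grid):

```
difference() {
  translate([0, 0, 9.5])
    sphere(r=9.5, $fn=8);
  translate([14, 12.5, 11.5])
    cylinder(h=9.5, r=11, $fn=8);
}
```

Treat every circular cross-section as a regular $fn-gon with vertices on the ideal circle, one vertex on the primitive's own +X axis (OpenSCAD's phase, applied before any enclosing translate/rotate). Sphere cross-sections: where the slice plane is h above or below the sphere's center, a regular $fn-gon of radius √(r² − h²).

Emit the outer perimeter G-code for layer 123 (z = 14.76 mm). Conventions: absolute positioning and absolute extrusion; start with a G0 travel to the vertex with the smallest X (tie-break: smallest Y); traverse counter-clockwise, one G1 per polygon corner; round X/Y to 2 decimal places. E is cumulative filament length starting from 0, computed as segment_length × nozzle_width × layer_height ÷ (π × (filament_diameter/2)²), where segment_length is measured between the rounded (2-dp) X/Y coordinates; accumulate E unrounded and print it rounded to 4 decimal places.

G0 X-7.91 Y0.00 Z14.76
G1 X-5.59 Y-5.59 E0.1812
G1 X0.00 Y-7.91 E0.3623
G1 X5.59 Y-5.59 E0.5435
G1 X7.91 Y0.00 E0.7247
G1 X5.59 Y5.59 E0.9059
G1 X0.00 Y7.91 E1.0870
G1 X-5.59 Y5.59 E1.2682
G1 X-7.91 Y0.00 E1.4494

At z = 14.76 mm: the r=9.5 sphere slices to a regular 8-gon of circumradius 7.911 (√(r²−h²) with h=5.26 from center); the cylinder at (14, 12.5): section is a regular 8-gon, circumradius r=11; After the difference (first − rest): starting from the r=9.5 sphere, the r=11 cylinder at (14, 12.5) misses the remaining region (no effect) — 1 connected region. The outline is a single polygon with 8 vertices. Extrusion per mm of travel: 0.6 × 0.12 / (π × 0.875²) = 0.029934. Accumulating E over each segment gives final E = 1.4494.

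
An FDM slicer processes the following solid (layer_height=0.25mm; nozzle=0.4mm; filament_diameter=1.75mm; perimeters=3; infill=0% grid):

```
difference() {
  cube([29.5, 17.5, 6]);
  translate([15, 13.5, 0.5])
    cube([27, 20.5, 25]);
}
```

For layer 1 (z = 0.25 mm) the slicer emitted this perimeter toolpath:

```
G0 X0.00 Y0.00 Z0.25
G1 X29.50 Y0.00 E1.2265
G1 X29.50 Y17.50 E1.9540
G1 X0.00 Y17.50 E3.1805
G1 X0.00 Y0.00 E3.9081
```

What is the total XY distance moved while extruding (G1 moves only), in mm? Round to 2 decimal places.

Sum the Euclidean lengths of each G1 segment: total = 94.00 mm.

94.00 mm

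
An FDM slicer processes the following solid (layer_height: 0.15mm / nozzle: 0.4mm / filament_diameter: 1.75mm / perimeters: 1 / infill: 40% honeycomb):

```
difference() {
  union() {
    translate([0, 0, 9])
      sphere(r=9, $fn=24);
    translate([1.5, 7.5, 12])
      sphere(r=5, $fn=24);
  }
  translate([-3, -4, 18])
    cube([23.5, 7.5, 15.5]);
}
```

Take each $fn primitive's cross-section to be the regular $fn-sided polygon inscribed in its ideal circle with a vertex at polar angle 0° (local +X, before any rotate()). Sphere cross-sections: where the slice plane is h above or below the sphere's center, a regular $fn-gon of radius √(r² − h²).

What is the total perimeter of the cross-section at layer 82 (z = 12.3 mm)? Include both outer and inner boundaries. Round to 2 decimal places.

59.45 mm

At z = 12.3 mm: the r=9 sphere contributes a regular 24-gon of circumradius √(9²−3.3²) = 8.373 (perimeter = 2·24·8.373·sin(180°/24) = 52.46 mm); the r=5 sphere at (1.5, 7.5) contributes a regular 24-gon of circumradius √(5²−0.3²) = 4.991 (perimeter = 2·24·4.991·sin(180°/24) = 31.27 mm); Combining (union): the regions partially overlap (shared area 40.26 mm²), so the edge portions inside another operand are dropped and the merged outline is re-measured after clipping — boundary = 59.45 mm; the cube at (-3, -4) is absent (z outside [18, 33.5]); Taking the first minus the rest: none of the subtracted shapes is present at this height, so the result so far is unchanged — boundary = 59.45 mm. Overall, the cross-section is a single solid region. Total boundary length (outer) = 59.45 mm.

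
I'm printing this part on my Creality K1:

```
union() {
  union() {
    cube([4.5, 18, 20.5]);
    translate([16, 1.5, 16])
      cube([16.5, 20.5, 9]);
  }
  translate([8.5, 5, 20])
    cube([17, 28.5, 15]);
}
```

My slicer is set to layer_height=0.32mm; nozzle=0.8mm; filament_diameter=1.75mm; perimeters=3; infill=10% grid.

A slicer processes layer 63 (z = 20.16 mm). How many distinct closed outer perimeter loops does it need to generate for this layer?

At z = 20.16 mm: the cube (footprint 4.5×18) is included at this height; the cube at (16, 1.5) is present — its section is the full 16.5×20.5 rectangle; Taking the union: the 2 present regions are separate (no shared area or edge), so areas and boundary lengths simply add and each stays a separate island — 2 connected regions; the 17×28.5 cube at (8.5, 5) contributes its full rectangle; Combining (union): the regions partially overlap (shared area 161.50 mm²), so overlapping operands fuse into one piece — 2 connected regions. The result has 2 disconnected regions.

2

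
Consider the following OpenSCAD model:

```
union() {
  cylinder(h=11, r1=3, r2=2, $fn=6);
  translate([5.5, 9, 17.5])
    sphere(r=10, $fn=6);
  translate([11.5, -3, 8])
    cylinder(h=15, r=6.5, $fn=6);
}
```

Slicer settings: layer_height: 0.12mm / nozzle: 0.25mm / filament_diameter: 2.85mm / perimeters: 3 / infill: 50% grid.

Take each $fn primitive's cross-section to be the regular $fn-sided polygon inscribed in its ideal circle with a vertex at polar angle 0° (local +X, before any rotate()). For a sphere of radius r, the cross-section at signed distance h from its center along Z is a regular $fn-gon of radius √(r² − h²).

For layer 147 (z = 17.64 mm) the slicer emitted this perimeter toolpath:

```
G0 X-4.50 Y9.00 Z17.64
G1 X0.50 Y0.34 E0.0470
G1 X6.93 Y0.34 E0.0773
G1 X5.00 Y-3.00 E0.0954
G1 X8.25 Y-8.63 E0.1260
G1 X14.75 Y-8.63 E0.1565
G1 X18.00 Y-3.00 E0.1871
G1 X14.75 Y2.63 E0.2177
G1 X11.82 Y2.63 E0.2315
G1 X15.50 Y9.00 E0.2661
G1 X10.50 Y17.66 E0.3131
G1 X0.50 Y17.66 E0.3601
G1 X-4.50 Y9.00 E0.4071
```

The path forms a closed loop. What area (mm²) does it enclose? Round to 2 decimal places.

361.39 mm²

Apply the shoelace formula to the sequence of (X, Y) vertices; enclosed area = 361.39 mm².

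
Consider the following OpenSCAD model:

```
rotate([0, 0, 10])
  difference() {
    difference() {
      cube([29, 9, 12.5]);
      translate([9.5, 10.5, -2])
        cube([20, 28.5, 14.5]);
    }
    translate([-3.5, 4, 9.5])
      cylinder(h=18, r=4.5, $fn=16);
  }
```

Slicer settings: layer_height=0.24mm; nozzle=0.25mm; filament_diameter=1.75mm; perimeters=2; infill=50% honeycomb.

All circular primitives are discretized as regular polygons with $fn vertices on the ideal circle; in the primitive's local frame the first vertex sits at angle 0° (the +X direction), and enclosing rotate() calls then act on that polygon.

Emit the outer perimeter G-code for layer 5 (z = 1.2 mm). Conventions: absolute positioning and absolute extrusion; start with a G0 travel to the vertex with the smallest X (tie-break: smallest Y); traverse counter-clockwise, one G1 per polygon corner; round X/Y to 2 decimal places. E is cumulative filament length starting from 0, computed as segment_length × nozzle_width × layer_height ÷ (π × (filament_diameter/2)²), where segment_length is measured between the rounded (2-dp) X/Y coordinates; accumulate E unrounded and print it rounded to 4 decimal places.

At z = 1.2 mm: the 29×9 cube contributes its full rectangle; the cube at (9.5, 10.5) is present — its section is the full 20×28.5 rectangle; Subtracting the remaining from the first: starting from the 29×9 cube, the 20×28.5 cube at (9.5, 10.5) misses the remaining region (no effect) — 1 connected region; the cylinder at (-3.5, 4) does not reach this height (z outside [9.5, 27.5]); After the difference (first − rest): none of the subtracted shapes is present at this height, so the result so far is unchanged — 1 connected region; (rotated 10° about Z; rotation is an isometry so areas/perimeters/island counts are preserved). The outline is a single polygon with 4 vertices. Extrusion per mm of travel: 0.25 × 0.24 / (π × 0.875²) = 0.024945. Accumulating E over each segment gives final E = 1.8957.

G0 X-1.56 Y8.86 Z1.20
G1 X0.00 Y0.00 E0.2244
G1 X28.56 Y5.04 E0.9479
G1 X27.00 Y13.90 E1.1723
G1 X-1.56 Y8.86 E1.8957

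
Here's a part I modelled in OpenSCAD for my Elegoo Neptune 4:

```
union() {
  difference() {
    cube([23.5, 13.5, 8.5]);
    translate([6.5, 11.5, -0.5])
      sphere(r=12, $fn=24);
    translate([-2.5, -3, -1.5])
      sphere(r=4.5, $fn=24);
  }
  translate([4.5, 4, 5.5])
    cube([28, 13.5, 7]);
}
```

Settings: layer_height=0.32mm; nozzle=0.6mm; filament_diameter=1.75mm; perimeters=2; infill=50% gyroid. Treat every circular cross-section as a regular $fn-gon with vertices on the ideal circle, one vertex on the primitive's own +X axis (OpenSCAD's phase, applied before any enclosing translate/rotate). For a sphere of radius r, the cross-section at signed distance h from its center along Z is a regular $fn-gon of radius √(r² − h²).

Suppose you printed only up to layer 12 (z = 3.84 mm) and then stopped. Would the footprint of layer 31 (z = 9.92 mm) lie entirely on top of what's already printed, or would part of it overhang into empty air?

part overhangs

Compare the two slices. At z = 3.84: the 23.5×13.5 cube contributes its full rectangle (area 317.25 mm²); the r=12 sphere at (6.5, 11.5) slices to a regular 24-gon of circumradius 11.188 (√(r²−h²) with h=4.34 from center) (area = (24/2)·11.188²·sin(360°/24) = 388.74 mm²); the sphere at (-2.5, -3) is absent (|z−center|=5.340 > r=4.5); Taking the first minus the rest: starting from the 23.5×13.5 cube (317.25 mm²), the r=12 sphere at (6.5, 11.5) partially overlaps it — only the 200.26 mm² overlap (of its 388.74 mm²) is removed, clipping the outline — area = 116.99 mm²; the cube at (4.5, 4) is absent (z outside [5.5, 12.5]); Taking the union: only the result so far is present, so the union is just that shape — area = 116.99 mm². At z = 9.92: the cube does not reach this height (z outside [0, 8.5]); the sphere at (6.5, 11.5): section is a regular 24-gon, circumradius = √(r²−h²) = √(12²−10.42²) = 5.952 (area = (24/2)·5.952²·sin(360°/24) = 110.02 mm²); the sphere at (-2.5, -3) is not intersected at this z (|z−center|=11.420 > r=4.5); After the difference (first − rest): the first operand is absent here, so nothing remains; the cube at (4.5, 4) is present — its section is the full 28×13.5 rectangle (area 378.00 mm²); Taking the union: only the 28×13.5 cube at (4.5, 4) is present, so the union is just that shape — area = 378.00 mm². Checking containment: at z = 9.92 the cross-section extends beyond the z = 3.84 cross-section by about 315.18 mm².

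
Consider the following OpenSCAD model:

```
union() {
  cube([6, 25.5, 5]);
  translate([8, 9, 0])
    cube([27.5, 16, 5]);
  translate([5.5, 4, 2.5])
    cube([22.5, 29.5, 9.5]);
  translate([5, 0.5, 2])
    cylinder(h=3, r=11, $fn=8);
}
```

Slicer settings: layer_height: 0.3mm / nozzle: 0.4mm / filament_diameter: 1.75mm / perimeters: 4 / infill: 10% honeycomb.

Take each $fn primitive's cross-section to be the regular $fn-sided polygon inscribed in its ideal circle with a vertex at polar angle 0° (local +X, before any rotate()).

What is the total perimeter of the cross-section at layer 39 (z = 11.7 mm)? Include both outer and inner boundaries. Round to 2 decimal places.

104.00 mm

At z = 11.7 mm: the cube is absent (z outside [0, 5]); the cube at (8, 9) does not reach this height (z outside [0, 5]); the cube at (5.5, 4) (footprint 22.5×29.5) is included at this height (perimeter 104.00 mm); the cylinder at (5, 0.5) does not reach this height (z outside [2, 5]); Merging all regions: only the 22.5×29.5 cube at (5.5, 4) is present, so the union is just that shape — boundary = 104.00 mm. Overall, the cross-section is a single solid region. Total boundary length (outer) = 104.00 mm.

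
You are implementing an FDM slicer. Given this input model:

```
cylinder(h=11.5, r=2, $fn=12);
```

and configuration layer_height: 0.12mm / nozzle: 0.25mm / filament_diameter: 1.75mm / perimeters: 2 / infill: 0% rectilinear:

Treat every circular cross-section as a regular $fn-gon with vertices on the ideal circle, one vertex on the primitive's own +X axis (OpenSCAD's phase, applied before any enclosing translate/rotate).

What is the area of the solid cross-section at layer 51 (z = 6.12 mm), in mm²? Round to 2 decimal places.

At z = 6.12 mm: the r=2 cylinder contributes a regular 12-gon of circumradius 2 (area = (12/2)·2.000²·sin(360°/12) = 12.00 mm²). Overall, the cross-section is a single solid region. Net area = 12.00 mm².

12.00 mm²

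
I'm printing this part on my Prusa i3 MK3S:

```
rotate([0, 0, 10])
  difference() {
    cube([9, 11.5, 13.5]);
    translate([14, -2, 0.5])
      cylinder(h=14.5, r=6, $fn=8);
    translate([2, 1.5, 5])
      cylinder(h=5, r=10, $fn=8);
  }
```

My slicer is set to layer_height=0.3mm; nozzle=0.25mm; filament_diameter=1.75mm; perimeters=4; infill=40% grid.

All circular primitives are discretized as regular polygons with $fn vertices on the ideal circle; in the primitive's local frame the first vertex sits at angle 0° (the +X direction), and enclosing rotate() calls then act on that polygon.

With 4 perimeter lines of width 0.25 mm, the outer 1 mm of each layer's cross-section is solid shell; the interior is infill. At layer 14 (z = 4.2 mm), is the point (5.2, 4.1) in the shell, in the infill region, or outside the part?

At z = 4.2 mm: the 9×11.5 cube contributes its full rectangle; the r=6 cylinder at (14, -2) contributes a regular 8-gon of circumradius 6; the cylinder at (2, 1.5) is not intersected at this z (z outside [5, 10]); After the difference (first − rest): starting from the 9×11.5 cube, the r=6 cylinder at (14, -2) partially overlaps it — only the 0.04 mm² overlap (of its 101.82 mm²) is removed, clipping the outline — 1 connected region; (rotated 10° about Z; rotation is an isometry so areas/perimeters/island counts are preserved). Overall, the cross-section is a single solid region. Undo the 10° rotation: the query point maps to (5.833, 3.135) in the un-rotated model frame. The nearest boundary edge runs (8.83, 0.00)→(0.00, 0.00); distance from the point to it = 3.13 mm. The point is inside the cross-section and 3.13 mm from the nearest boundary — more than the 1 mm shell width (4 × 0.25), so it's in the infill interior.

infill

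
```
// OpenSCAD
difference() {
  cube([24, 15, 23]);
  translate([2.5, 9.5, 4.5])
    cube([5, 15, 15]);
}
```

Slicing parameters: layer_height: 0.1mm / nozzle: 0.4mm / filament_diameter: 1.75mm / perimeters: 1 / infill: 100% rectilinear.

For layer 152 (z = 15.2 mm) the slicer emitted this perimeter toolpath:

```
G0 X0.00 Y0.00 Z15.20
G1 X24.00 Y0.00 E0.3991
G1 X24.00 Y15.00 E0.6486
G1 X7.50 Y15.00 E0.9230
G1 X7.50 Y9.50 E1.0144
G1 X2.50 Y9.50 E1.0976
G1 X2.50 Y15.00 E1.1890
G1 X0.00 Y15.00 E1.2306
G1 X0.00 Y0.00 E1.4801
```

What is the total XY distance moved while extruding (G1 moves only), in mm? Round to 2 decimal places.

Sum the Euclidean lengths of each G1 segment: total = 89.00 mm.

89.00 mm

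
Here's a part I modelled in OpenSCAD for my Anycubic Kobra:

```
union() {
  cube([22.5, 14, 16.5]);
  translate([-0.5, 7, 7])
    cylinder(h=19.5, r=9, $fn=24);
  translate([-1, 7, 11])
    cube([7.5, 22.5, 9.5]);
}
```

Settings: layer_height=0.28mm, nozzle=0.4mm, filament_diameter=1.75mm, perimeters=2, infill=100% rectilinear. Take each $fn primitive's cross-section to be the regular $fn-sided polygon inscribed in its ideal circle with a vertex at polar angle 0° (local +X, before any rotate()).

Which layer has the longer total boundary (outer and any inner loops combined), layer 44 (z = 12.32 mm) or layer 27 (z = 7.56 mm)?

Layer 44 (z = 12.32): the cube is present — its section is the full 22.5×14 rectangle (perimeter 73.00 mm); the cylinder at (-0.5, 7): section is a regular 24-gon, circumradius r=9 (perimeter = 2·24·9.000·sin(180°/24) = 56.39 mm); the 7.5×22.5 cube at (-1, 7) contributes its full rectangle (perimeter 60.00 mm); Combining (union): the regions partially overlap (shared area 164.86 mm²), so the edge portions inside another operand are dropped and the merged outline is re-measured after clipping — boundary = 117.72 mm. So its perimeter = 117.72 mm. Layer 27 (z = 7.56): the cube (footprint 22.5×14) is included at this height (perimeter 73.00 mm); the r=9 cylinder at (-0.5, 7) gives a regular 24-gon of circumradius 9 (constant along its height) (perimeter = 2·24·9.000·sin(180°/24) = 56.39 mm); the cube at (-1, 7) is absent (z outside [11, 20.5]); Merging all regions: the regions partially overlap (shared area 103.96 mm²), so the edge portions inside another operand are dropped and the merged outline is re-measured after clipping — boundary = 89.13 mm. So its perimeter = 89.13 mm. Layer 44 is larger (117.72 vs 89.13 mm).

layer 44 (z = 12.32 mm)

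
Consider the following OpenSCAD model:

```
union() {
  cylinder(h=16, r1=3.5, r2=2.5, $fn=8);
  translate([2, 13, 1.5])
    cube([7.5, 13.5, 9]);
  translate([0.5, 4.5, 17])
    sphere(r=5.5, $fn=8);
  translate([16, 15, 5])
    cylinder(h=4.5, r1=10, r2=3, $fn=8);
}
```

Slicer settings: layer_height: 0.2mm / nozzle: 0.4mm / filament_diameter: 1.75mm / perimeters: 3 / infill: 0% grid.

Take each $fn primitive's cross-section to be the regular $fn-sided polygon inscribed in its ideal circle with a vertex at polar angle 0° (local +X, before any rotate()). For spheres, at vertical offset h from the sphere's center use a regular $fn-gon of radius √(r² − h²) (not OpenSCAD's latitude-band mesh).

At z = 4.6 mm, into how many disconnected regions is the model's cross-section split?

At z = 4.6 mm: the cone contributes a regular 8-gon of circumradius 3.212 (interpolated between r1=3.5 and r2=2.5 at t=0.287); the cube at (2, 13) is present — its section is the full 7.5×13.5 rectangle; the sphere at (0.5, 4.5) does not reach this height (|z−center|=12.400 > r=5.5); the cone at (16, 15) does not reach this height (z outside [5, 9.5]); Combining (union): the 2 present regions are separate (no shared area or edge), so areas and boundary lengths simply add and each stays a separate island — 2 connected regions. The result has 2 disconnected regions.

2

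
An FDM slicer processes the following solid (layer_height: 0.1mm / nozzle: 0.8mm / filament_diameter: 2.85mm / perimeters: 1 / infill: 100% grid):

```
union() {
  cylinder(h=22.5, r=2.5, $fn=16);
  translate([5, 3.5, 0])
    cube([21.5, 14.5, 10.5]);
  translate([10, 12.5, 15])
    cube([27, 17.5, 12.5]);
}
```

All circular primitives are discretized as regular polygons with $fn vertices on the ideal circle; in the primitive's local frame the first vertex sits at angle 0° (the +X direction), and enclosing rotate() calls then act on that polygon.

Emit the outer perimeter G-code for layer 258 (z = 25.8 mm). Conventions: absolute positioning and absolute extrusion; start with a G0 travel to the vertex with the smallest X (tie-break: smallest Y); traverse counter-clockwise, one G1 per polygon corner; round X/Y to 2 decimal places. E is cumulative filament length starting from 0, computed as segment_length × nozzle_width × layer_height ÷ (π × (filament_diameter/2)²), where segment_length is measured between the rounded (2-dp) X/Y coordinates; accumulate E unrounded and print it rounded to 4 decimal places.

G0 X10.00 Y12.50 Z25.80
G1 X37.00 Y12.50 E0.3386
G1 X37.00 Y30.00 E0.5580
G1 X10.00 Y30.00 E0.8966
G1 X10.00 Y12.50 E1.1161

At z = 25.8 mm: the cylinder is absent (z outside [0, 22.5]); the cube at (5, 3.5) is not intersected at this z (z outside [0, 10.5]); the cube at (10, 12.5) is present — its section is the full 27×17.5 rectangle; Combining (union): only the 27×17.5 cube at (10, 12.5) is present, so the union is just that shape — 1 connected region. The outline is a single polygon with 4 vertices. Extrusion per mm of travel: 0.8 × 0.1 / (π × 1.425²) = 0.012540. Accumulating E over each segment gives final E = 1.1161.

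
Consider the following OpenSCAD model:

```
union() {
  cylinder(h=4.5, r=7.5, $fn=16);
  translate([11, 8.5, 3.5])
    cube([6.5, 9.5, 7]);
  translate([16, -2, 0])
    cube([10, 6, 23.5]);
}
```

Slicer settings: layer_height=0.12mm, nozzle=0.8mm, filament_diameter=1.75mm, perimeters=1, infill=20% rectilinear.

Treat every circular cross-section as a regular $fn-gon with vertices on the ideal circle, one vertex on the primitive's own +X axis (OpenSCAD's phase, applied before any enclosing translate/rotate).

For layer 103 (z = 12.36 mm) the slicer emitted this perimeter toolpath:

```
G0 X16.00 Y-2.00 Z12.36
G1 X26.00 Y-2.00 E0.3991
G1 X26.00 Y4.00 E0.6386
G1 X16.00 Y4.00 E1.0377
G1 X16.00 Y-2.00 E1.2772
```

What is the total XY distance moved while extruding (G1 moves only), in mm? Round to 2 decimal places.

Sum the Euclidean lengths of each G1 segment: total = 32.00 mm.

32.00 mm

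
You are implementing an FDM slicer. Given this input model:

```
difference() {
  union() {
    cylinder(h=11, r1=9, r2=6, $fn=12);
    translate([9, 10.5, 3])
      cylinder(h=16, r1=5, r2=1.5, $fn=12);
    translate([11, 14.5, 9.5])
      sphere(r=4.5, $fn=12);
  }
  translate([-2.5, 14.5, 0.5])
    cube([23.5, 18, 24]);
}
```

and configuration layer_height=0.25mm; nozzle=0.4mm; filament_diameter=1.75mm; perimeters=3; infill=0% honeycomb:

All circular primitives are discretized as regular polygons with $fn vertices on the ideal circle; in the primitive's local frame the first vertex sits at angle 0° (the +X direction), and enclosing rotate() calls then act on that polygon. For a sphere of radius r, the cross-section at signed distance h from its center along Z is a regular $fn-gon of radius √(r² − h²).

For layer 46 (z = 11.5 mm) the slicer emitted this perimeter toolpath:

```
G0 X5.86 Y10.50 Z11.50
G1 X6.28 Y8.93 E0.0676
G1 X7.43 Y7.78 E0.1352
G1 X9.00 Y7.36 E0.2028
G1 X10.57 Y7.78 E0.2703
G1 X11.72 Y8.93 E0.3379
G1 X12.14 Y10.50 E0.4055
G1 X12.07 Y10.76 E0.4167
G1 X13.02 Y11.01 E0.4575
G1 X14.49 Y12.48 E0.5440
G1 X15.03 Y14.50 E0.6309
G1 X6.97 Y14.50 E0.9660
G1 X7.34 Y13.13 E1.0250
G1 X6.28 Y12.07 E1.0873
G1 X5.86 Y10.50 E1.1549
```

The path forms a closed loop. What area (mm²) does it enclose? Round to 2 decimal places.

44.56 mm²

Apply the shoelace formula to the sequence of (X, Y) vertices; enclosed area = 44.56 mm².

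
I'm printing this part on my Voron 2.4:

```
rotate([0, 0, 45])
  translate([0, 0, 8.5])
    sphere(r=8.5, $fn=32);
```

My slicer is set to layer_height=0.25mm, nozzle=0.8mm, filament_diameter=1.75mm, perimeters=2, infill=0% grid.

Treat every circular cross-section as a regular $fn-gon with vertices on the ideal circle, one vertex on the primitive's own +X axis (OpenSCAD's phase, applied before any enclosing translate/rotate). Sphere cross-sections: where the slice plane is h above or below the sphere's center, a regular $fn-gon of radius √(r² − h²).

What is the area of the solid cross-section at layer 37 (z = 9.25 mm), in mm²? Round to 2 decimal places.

At z = 9.25 mm: the sphere: section is a regular 32-gon, circumradius = √(r²−h²) = √(8.5²−0.75²) = 8.467 (area = (32/2)·8.467²·sin(360°/32) = 223.77 mm²); (whole slice rotated 45° about Z — lengths, areas and connectivity unchanged). Overall, the cross-section is a single solid region. Net area = 223.77 mm².

223.77 mm²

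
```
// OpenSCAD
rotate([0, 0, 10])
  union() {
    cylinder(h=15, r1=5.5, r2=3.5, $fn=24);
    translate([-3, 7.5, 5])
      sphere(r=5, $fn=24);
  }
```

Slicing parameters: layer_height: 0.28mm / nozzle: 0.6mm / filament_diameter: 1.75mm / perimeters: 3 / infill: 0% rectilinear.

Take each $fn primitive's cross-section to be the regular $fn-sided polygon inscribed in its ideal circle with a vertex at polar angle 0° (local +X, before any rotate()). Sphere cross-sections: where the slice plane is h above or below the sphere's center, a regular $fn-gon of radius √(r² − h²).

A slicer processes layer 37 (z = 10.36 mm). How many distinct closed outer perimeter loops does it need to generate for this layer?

1

At z = 10.36 mm: the cone contributes a regular 24-gon of circumradius 4.119 (interpolated between r1=5.5 and r2=3.5 at t=0.691); the sphere at (-3, 7.5) does not reach this height (|z−center|=5.360 > r=5); Combining (union): only the cone is present, so the union is just that shape — 1 connected region; (rotated 10° about Z; rotation is an isometry so areas/perimeters/island counts are preserved). The result has 1 disconnected region.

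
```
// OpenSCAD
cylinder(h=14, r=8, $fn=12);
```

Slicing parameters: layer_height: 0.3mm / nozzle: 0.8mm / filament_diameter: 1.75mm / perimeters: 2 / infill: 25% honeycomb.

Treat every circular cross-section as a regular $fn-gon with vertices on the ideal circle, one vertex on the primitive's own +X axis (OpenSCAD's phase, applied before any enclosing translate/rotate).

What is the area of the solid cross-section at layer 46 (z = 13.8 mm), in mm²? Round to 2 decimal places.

At z = 13.8 mm: the cylinder: section is a regular 12-gon, circumradius r=8 (area = (12/2)·8.000²·sin(360°/12) = 192.00 mm²). Overall, the cross-section is a single solid region. Net area = 192.00 mm².

192.00 mm²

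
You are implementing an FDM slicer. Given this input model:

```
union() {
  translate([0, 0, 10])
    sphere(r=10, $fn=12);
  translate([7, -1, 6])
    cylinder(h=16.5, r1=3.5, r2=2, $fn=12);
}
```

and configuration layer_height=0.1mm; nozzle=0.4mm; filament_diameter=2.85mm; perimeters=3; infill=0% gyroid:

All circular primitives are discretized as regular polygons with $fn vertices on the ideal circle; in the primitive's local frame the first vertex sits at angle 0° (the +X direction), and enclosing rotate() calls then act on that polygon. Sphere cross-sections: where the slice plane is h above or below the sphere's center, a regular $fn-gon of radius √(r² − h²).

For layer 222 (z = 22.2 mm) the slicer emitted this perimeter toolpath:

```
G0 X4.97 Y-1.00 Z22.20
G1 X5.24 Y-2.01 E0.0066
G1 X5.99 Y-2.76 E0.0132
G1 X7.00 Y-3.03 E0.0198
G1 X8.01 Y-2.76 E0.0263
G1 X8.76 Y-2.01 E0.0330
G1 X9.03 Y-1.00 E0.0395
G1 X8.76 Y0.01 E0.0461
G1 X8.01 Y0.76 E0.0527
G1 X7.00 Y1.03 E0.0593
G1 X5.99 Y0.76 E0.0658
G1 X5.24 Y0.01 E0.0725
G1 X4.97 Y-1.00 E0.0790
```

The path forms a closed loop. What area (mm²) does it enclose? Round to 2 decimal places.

Apply the shoelace formula to the sequence of (X, Y) vertices; enclosed area = 12.36 mm².

12.36 mm²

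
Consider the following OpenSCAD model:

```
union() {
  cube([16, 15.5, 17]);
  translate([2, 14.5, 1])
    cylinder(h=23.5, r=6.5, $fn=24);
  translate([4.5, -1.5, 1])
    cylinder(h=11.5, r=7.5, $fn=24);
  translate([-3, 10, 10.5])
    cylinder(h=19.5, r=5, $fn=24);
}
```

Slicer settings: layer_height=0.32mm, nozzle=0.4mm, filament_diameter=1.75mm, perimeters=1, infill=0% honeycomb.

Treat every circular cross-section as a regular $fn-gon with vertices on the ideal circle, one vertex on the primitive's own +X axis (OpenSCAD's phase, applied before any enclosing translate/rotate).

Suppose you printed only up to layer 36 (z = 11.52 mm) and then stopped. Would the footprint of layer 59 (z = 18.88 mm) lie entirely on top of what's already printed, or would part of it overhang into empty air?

entirely on top

Compare the two slices. At z = 11.52: the cube (footprint 16×15.5) is included at this height (area 248.00 mm²); the r=6.5 cylinder at (2, 14.5) contributes a regular 24-gon of circumradius 6.5 (area = (24/2)·6.500²·sin(360°/24) = 131.22 mm²); the r=7.5 cylinder at (4.5, -1.5) gives a regular 24-gon of circumradius 7.5 (constant along its height) (area = (24/2)·7.500²·sin(360°/24) = 174.70 mm²); the r=5 cylinder at (-3, 10) gives a regular 24-gon of circumradius 5 (constant along its height) (area = (24/2)·5.000²·sin(360°/24) = 77.65 mm²); Merging all regions: the regions partially overlap — summed areas 631.57 mm² minus the doubly-counted overlap 143.22 mm² gives 488.35 mm² — area = 488.35 mm². At z = 18.88: the cube is not intersected at this z (z outside [0, 17]); the cylinder at (2, 14.5): section is a regular 24-gon, circumradius r=6.5 (area = (24/2)·6.500²·sin(360°/24) = 131.22 mm²); the cylinder at (4.5, -1.5) does not reach this height (z outside [1, 12.5]); the r=5 cylinder at (-3, 10) contributes a regular 24-gon of circumradius 5 (area = (24/2)·5.000²·sin(360°/24) = 77.65 mm²); Merging all regions: the regions partially overlap — summed areas 208.87 mm² minus the doubly-counted overlap 29.99 mm² gives 178.88 mm² — area = 178.88 mm². Checking containment: the cross-section at z = 18.88 is a subset of the cross-section at z = 11.52.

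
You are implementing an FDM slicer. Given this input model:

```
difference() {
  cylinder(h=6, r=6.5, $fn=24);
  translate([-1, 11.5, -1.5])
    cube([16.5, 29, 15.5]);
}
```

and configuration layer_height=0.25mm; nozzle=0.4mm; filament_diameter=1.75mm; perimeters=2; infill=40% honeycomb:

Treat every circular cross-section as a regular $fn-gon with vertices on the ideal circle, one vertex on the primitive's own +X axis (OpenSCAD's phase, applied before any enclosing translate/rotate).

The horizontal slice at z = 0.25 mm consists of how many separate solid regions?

1

At z = 0.25 mm: the r=6.5 cylinder gives a regular 24-gon of circumradius 6.5 (constant along its height); the 16.5×29 cube at (-1, 11.5) contributes its full rectangle; Taking the first minus the rest: starting from the r=6.5 cylinder, the 16.5×29 cube at (-1, 11.5) misses the remaining region (no effect) — 1 connected region. The result has 1 disconnected region.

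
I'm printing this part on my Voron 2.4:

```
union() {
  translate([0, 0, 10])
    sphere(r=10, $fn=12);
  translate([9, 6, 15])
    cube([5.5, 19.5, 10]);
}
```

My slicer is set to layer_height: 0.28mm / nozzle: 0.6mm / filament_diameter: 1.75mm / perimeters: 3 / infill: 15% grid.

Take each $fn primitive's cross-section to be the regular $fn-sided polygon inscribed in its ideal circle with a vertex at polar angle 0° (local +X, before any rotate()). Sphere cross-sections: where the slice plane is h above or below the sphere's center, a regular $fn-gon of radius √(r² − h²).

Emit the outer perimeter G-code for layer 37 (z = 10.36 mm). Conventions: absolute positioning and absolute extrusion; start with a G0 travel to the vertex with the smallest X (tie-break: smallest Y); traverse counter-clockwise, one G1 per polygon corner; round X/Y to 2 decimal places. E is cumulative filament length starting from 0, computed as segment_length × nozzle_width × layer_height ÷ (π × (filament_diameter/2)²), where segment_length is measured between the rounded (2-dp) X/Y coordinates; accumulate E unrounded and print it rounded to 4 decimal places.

G0 X-9.99 Y0.00 Z10.36
G1 X-8.65 Y-5.00 E0.3616
G1 X-5.00 Y-8.65 E0.7221
G1 X0.00 Y-9.99 E1.0836
G1 X5.00 Y-8.65 E1.4452
G1 X8.65 Y-5.00 E1.8057
G1 X9.99 Y0.00 E2.1673
G1 X8.65 Y5.00 E2.5289
G1 X5.00 Y8.65 E2.8894
G1 X0.00 Y9.99 E3.2509
G1 X-5.00 Y8.65 E3.6125
G1 X-8.65 Y5.00 E3.9730
G1 X-9.99 Y0.00 E4.3346

At z = 10.36 mm: the r=10 sphere slices to a regular 12-gon of circumradius 9.994 (√(r²−h²) with h=0.36 from center); the cube at (9, 6) does not reach this height (z outside [15, 25]); Merging all regions: only the r=10 sphere is present, so the union is just that shape — 1 connected region. The outline is a single polygon with 12 vertices. Extrusion per mm of travel: 0.6 × 0.28 / (π × 0.875²) = 0.069846. Accumulating E over each segment gives final E = 4.3346.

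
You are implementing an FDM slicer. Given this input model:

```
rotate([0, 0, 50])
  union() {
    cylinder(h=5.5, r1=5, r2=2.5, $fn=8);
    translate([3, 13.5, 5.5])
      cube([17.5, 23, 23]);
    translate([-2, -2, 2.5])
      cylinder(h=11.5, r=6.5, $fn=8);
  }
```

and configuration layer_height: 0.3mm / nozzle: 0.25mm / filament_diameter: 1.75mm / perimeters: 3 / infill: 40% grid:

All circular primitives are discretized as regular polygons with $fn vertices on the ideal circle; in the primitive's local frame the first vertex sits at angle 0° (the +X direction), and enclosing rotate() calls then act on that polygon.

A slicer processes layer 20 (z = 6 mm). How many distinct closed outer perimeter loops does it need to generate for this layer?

At z = 6 mm: the cone is not intersected at this z (z outside [0, 5.5]); the cube at (3, 13.5) (footprint 17.5×23) is included at this height; the r=6.5 cylinder at (-2, -2) gives a regular 8-gon of circumradius 6.5 (constant along its height); Merging all regions: the 2 present regions are separate (no shared area or edge), so areas and boundary lengths simply add and each stays a separate island — 2 connected regions; (whole slice rotated 50° about Z — lengths, areas and connectivity unchanged). The result has 2 disconnected regions.

2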